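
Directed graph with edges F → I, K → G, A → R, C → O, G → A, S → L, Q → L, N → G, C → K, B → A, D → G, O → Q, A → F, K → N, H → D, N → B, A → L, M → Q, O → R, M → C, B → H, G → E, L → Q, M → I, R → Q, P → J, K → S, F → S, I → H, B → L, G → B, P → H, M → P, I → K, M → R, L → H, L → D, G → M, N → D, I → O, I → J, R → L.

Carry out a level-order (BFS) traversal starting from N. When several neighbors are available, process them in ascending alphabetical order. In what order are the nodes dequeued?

N → B → D → G → A → H → L → E → M → F → R → Q → C → I → P → S → K → O → J

Visit N; enqueue B, D, G → queue [B, D, G]
Visit B; enqueue A, H, L → queue [D, G, A, H, L]
Visit D → queue [G, A, H, L]
Visit G; enqueue E, M → queue [A, H, L, E, M]
Visit A; enqueue F, R → queue [H, L, E, M, F, R]
Visit H → queue [L, E, M, F, R]
Visit L; enqueue Q → queue [E, M, F, R, Q]
Visit E → queue [M, F, R, Q]
Visit M; enqueue C, I, P → queue [F, R, Q, C, I, P]
Visit F; enqueue S → queue [R, Q, C, I, P, S]
Visit R → queue [Q, C, I, P, S]
Visit Q → queue [C, I, P, S]
Visit C; enqueue K, O → queue [I, P, S, K, O]
Visit I; enqueue J → queue [P, S, K, O, J]
Visit P → queue [S, K, O, J]
Visit S → queue [K, O, J]
Visit K → queue [O, J]
Visit O → queue [J]
Visit J → queue []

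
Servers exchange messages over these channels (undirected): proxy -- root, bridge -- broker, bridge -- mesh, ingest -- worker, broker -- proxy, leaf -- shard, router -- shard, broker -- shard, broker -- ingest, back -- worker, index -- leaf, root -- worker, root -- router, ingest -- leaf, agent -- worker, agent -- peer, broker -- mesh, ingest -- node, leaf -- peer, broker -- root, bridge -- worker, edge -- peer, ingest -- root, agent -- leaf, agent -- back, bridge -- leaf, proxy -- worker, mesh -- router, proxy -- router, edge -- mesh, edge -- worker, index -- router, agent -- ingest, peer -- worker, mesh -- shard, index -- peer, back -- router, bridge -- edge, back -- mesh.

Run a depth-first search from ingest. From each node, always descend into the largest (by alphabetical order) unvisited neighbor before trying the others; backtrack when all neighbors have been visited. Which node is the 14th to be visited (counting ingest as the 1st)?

Visit ingest
ingest → worker
worker → root
root → router
router → shard
shard → mesh
mesh → edge
edge → peer
peer → leaf
leaf → index
leaf → bridge
bridge → broker
broker → proxy
leaf → agent
agent → back
ingest → node

Visit order: ingest, worker, root, router, shard, mesh, edge, peer, leaf, index, bridge, broker, proxy, agent, back, node

agent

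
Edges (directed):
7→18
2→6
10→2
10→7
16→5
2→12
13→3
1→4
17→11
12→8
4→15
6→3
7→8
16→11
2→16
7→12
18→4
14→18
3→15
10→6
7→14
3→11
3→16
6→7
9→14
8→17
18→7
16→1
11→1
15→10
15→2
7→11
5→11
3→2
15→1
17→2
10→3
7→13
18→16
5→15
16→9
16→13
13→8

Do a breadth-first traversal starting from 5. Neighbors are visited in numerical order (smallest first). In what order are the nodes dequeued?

Visit 5; enqueue 11, 15 → queue [11, 15]
Visit 11; enqueue 1 → queue [15, 1]
Visit 15; enqueue 2, 10 → queue [1, 2, 10]
Visit 1; enqueue 4 → queue [2, 10, 4]
Visit 2; enqueue 6, 12, 16 → queue [10, 4, 6, 12, 16]
Visit 10; enqueue 3, 7 → queue [4, 6, 12, 16, 3, 7]
Visit 4 → queue [6, 12, 16, 3, 7]
Visit 6 → queue [12, 16, 3, 7]
Visit 12; enqueue 8 → queue [16, 3, 7, 8]
Visit 16; enqueue 9, 13 → queue [3, 7, 8, 9, 13]
Visit 3 → queue [7, 8, 9, 13]
Visit 7; enqueue 14, 18 → queue [8, 9, 13, 14, 18]
Visit 8; enqueue 17 → queue [9, 13, 14, 18, 17]
Visit 9 → queue [13, 14, 18, 17]
Visit 13 → queue [14, 18, 17]
Visit 14 → queue [18, 17]
Visit 18 → queue [17]
Visit 17 → queue []

5 11 15 1 2 10 4 6 12 16 3 7 8 9 13 14 18 17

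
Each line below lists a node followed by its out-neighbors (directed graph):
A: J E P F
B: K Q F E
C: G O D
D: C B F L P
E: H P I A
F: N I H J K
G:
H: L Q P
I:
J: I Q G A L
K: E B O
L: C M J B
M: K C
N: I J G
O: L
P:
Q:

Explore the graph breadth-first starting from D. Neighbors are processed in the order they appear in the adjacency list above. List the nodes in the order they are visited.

D C B F L P G O K Q E N I H J M A

Visit D; enqueue C, B, F, L, P → queue [C, B, F, L, P]
Visit C; enqueue G, O → queue [B, F, L, P, G, O]
Visit B; enqueue K, Q, E → queue [F, L, P, G, O, K, Q, E]
Visit F; enqueue N, I, H, J → queue [L, P, G, O, K, Q, E, N, I, H, J]
Visit L; enqueue M → queue [P, G, O, K, Q, E, N, I, H, J, M]
Visit P → queue [G, O, K, Q, E, N, I, H, J, M]
Visit G → queue [O, K, Q, E, N, I, H, J, M]
Visit O → queue [K, Q, E, N, I, H, J, M]
Visit K → queue [Q, E, N, I, H, J, M]
Visit Q → queue [E, N, I, H, J, M]
Visit E; enqueue A → queue [N, I, H, J, M, A]
Visit N → queue [I, H, J, M, A]
Visit I → queue [H, J, M, A]
Visit H → queue [J, M, A]
Visit J → queue [M, A]
Visit M → queue [A]
Visit A → queue []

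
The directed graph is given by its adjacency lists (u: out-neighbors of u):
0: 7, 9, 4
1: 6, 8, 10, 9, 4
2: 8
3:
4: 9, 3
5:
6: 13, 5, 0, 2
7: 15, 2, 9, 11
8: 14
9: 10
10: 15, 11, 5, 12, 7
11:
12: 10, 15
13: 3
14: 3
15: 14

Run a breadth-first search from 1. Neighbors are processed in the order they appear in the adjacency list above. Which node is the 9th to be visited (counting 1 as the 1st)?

0

Visit 1; enqueue 6, 8, 10, 9, 4 → queue [6, 8, 10, 9, 4]
Visit 6; enqueue 13, 5, 0, 2 → queue [8, 10, 9, 4, 13, 5, 0, 2]
Visit 8; enqueue 14 → queue [10, 9, 4, 13, 5, 0, 2, 14]
Visit 10; enqueue 15, 11, 12, 7 → queue [9, 4, 13, 5, 0, 2, 14, 15, 11, 12, 7]
Visit 9 → queue [4, 13, 5, 0, 2, 14, 15, 11, 12, 7]
Visit 4; enqueue 3 → queue [13, 5, 0, 2, 14, 15, 11, 12, 7, 3]
Visit 13 → queue [5, 0, 2, 14, 15, 11, 12, 7, 3]
Visit 5 → queue [0, 2, 14, 15, 11, 12, 7, 3]
Visit 0 → queue [2, 14, 15, 11, 12, 7, 3]
Visit 2 → queue [14, 15, 11, 12, 7, 3]
Visit 14 → queue [15, 11, 12, 7, 3]
Visit 15 → queue [11, 12, 7, 3]
Visit 11 → queue [12, 7, 3]
Visit 12 → queue [7, 3]
Visit 7 → queue [3]
Visit 3 → queue []

Visit order: 1, 6, 8, 10, 9, 4, 13, 5, 0, 2, 14, 15, 11, 12, 7, 3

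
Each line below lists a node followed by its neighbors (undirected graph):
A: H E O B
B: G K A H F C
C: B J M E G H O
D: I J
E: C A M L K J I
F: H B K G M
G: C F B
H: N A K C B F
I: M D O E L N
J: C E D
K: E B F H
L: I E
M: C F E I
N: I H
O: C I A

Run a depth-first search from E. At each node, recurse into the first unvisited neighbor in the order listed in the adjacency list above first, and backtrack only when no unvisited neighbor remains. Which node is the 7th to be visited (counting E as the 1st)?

Visit E
E → C
C → B
B → G
G → F
F → H
H → N
N → I
I → M
I → D
D → J
I → O
O → A
I → L
H → K

Visit order: E, C, B, G, F, H, N, I, M, D, J, O, A, L, K

N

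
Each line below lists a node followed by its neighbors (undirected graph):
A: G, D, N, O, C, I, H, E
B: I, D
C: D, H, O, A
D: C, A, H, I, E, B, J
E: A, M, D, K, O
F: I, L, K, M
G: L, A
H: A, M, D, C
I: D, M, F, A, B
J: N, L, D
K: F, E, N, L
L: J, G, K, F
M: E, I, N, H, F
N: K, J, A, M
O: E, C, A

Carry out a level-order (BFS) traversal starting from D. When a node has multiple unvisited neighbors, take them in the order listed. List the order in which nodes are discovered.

Visit D; enqueue C, A, H, I, E, B, J → queue [C, A, H, I, E, B, J]
Visit C; enqueue O → queue [A, H, I, E, B, J, O]
Visit A; enqueue G, N → queue [H, I, E, B, J, O, G, N]
Visit H; enqueue M → queue [I, E, B, J, O, G, N, M]
Visit I; enqueue F → queue [E, B, J, O, G, N, M, F]
Visit E; enqueue K → queue [B, J, O, G, N, M, F, K]
Visit B → queue [J, O, G, N, M, F, K]
Visit J; enqueue L → queue [O, G, N, M, F, K, L]
Visit O → queue [G, N, M, F, K, L]
Visit G → queue [N, M, F, K, L]
Visit N → queue [M, F, K, L]
Visit M → queue [F, K, L]
Visit F → queue [K, L]
Visit K → queue [L]
Visit L → queue []

D -> C -> A -> H -> I -> E -> B -> J -> O -> G -> N -> M -> F -> K -> L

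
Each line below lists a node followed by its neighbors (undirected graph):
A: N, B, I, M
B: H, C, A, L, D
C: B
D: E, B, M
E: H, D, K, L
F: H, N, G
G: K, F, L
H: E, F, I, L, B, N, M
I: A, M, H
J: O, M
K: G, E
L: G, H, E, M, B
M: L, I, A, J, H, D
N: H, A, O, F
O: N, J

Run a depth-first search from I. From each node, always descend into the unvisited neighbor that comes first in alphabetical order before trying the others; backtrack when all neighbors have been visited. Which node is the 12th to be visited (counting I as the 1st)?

M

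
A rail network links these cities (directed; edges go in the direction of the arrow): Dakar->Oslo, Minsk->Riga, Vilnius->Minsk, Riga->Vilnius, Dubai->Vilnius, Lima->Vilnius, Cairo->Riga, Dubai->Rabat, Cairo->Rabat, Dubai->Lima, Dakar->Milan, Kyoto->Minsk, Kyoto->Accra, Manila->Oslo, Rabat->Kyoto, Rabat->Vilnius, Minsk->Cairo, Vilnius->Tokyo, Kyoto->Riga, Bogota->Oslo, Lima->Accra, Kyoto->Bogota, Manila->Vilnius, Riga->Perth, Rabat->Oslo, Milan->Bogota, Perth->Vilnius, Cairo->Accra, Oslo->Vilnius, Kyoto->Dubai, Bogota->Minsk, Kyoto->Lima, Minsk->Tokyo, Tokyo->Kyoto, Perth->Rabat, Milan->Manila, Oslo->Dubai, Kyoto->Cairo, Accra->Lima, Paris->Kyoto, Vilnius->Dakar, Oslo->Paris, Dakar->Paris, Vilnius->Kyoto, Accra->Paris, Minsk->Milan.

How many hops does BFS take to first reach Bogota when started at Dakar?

2

Level 0: Dakar
Level 1: Milan, Oslo, Paris
Level 2: Bogota, Dubai, Kyoto, Manila, Vilnius
Level 3: Accra, Cairo, Lima, Minsk, Rabat, Riga, Tokyo
Level 4: Perth
Bogota first appears at level 2.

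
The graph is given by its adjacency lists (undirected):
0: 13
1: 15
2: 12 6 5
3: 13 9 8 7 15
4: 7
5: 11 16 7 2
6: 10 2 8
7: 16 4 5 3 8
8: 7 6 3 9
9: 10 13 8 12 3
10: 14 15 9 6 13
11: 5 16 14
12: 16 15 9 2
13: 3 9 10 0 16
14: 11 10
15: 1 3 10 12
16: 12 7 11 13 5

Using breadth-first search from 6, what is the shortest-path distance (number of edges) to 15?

2

Level 0: 6
Level 1: 2, 8, 10
Level 2: 3, 5, 7, 9, 12, 13, 14, 15
Level 3: 0, 1, 4, 11, 16
15 first appears at level 2.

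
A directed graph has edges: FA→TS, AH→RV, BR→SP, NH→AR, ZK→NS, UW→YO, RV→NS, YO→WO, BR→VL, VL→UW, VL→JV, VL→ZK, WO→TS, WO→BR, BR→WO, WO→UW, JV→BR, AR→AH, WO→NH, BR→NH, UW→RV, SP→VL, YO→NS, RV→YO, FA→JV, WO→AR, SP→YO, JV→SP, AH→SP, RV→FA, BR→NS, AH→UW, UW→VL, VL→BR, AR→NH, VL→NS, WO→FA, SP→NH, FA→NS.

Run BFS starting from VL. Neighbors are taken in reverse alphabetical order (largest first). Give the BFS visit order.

Visit VL; enqueue ZK, UW, NS, JV, BR → queue [ZK, UW, NS, JV, BR]
Visit ZK → queue [UW, NS, JV, BR]
Visit UW; enqueue YO, RV → queue [NS, JV, BR, YO, RV]
Visit NS → queue [JV, BR, YO, RV]
Visit JV; enqueue SP → queue [BR, YO, RV, SP]
Visit BR; enqueue WO, NH → queue [YO, RV, SP, WO, NH]
Visit YO → queue [RV, SP, WO, NH]
Visit RV; enqueue FA → queue [SP, WO, NH, FA]
Visit SP → queue [WO, NH, FA]
Visit WO; enqueue TS, AR → queue [NH, FA, TS, AR]
Visit NH → queue [FA, TS, AR]
Visit FA → queue [TS, AR]
Visit TS → queue [AR]
Visit AR; enqueue AH → queue [AH]
Visit AH → queue []

VL -> ZK -> UW -> NS -> JV -> BR -> YO -> RV -> SP -> WO -> NH -> FA -> TS -> AR -> AH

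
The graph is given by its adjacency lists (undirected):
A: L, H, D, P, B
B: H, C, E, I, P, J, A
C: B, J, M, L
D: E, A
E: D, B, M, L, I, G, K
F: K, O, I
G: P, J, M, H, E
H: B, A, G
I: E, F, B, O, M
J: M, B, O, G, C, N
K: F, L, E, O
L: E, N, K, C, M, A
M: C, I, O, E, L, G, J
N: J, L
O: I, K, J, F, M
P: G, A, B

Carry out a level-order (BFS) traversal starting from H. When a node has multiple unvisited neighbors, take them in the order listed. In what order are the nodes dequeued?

H B A G C E I P J L D M K F O N

Visit H; enqueue B, A, G → queue [B, A, G]
Visit B; enqueue C, E, I, P, J → queue [A, G, C, E, I, P, J]
Visit A; enqueue L, D → queue [G, C, E, I, P, J, L, D]
Visit G; enqueue M → queue [C, E, I, P, J, L, D, M]
Visit C → queue [E, I, P, J, L, D, M]
Visit E; enqueue K → queue [I, P, J, L, D, M, K]
Visit I; enqueue F, O → queue [P, J, L, D, M, K, F, O]
Visit P → queue [J, L, D, M, K, F, O]
Visit J; enqueue N → queue [L, D, M, K, F, O, N]
Visit L → queue [D, M, K, F, O, N]
Visit D → queue [M, K, F, O, N]
Visit M → queue [K, F, O, N]
Visit K → queue [F, O, N]
Visit F → queue [O, N]
Visit O → queue [N]
Visit N → queue []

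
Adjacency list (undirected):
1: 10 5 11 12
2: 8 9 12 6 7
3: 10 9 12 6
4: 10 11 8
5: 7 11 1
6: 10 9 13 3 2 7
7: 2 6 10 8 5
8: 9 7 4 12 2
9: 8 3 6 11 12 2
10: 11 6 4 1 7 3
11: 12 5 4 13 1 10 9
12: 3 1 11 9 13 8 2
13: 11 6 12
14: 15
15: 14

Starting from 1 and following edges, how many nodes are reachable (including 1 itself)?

BFS from 1 visits: 1, 12, 11, 10, 5, 13, 9, 8, 3, 2, 4, 7, 6
Reachable nodes: 13 of 15 total.

13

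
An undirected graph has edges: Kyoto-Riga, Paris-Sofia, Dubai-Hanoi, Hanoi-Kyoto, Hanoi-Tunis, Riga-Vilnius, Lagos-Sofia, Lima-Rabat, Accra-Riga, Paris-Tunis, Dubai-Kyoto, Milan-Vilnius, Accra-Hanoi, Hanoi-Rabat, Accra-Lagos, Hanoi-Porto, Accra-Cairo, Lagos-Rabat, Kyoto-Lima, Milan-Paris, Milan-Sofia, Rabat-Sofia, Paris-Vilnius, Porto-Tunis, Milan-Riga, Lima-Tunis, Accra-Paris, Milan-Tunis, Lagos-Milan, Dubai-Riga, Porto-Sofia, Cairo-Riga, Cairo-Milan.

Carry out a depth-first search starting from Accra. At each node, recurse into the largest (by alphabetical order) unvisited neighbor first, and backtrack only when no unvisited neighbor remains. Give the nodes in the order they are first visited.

Visit Accra
Accra → Riga
Riga → Vilnius
Vilnius → Paris
Paris → Tunis
Tunis → Porto
Porto → Sofia
Sofia → Rabat
Rabat → Lima
Lima → Kyoto
Kyoto → Hanoi
Hanoi → Dubai
Rabat → Lagos
Lagos → Milan
Milan → Cairo

Accra Riga Vilnius Paris Tunis Porto Sofia Rabat Lima Kyoto Hanoi Dubai Lagos Milan Cairo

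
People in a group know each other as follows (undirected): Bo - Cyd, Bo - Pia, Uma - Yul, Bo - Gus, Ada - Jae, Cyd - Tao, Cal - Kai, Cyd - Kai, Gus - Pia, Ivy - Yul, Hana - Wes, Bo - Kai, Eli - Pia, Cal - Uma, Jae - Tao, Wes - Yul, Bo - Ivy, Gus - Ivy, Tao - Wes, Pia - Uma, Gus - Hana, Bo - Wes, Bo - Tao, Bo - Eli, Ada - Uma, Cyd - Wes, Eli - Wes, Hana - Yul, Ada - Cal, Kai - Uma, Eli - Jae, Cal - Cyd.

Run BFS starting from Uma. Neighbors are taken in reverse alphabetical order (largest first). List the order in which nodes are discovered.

Uma, Yul, Pia, Kai, Cal, Ada, Wes, Ivy, Hana, Gus, Eli, Bo, Cyd, Jae, Tao

Visit Uma; enqueue Yul, Pia, Kai, Cal, Ada → queue [Yul, Pia, Kai, Cal, Ada]
Visit Yul; enqueue Wes, Ivy, Hana → queue [Pia, Kai, Cal, Ada, Wes, Ivy, Hana]
Visit Pia; enqueue Gus, Eli, Bo → queue [Kai, Cal, Ada, Wes, Ivy, Hana, Gus, Eli, Bo]
Visit Kai; enqueue Cyd → queue [Cal, Ada, Wes, Ivy, Hana, Gus, Eli, Bo, Cyd]
Visit Cal → queue [Ada, Wes, Ivy, Hana, Gus, Eli, Bo, Cyd]
Visit Ada; enqueue Jae → queue [Wes, Ivy, Hana, Gus, Eli, Bo, Cyd, Jae]
Visit Wes; enqueue Tao → queue [Ivy, Hana, Gus, Eli, Bo, Cyd, Jae, Tao]
Visit Ivy → queue [Hana, Gus, Eli, Bo, Cyd, Jae, Tao]
Visit Hana → queue [Gus, Eli, Bo, Cyd, Jae, Tao]
Visit Gus → queue [Eli, Bo, Cyd, Jae, Tao]
Visit Eli → queue [Bo, Cyd, Jae, Tao]
Visit Bo → queue [Cyd, Jae, Tao]
Visit Cyd → queue [Jae, Tao]
Visit Jae → queue [Tao]
Visit Tao → queue []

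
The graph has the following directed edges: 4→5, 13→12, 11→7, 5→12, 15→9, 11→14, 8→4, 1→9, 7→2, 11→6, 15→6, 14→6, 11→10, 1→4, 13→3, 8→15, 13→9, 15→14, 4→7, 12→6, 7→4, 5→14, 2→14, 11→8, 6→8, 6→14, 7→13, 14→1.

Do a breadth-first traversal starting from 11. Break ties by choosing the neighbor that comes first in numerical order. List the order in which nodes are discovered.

11 6 7 8 10 14 2 4 13 15 1 5 3 9 12

Visit 11; enqueue 6, 7, 8, 10, 14 → queue [6, 7, 8, 10, 14]
Visit 6 → queue [7, 8, 10, 14]
Visit 7; enqueue 2, 4, 13 → queue [8, 10, 14, 2, 4, 13]
Visit 8; enqueue 15 → queue [10, 14, 2, 4, 13, 15]
Visit 10 → queue [14, 2, 4, 13, 15]
Visit 14; enqueue 1 → queue [2, 4, 13, 15, 1]
Visit 2 → queue [4, 13, 15, 1]
Visit 4; enqueue 5 → queue [13, 15, 1, 5]
Visit 13; enqueue 3, 9, 12 → queue [15, 1, 5, 3, 9, 12]
Visit 15 → queue [1, 5, 3, 9, 12]
Visit 1 → queue [5, 3, 9, 12]
Visit 5 → queue [3, 9, 12]
Visit 3 → queue [9, 12]
Visit 9 → queue [12]
Visit 12 → queue []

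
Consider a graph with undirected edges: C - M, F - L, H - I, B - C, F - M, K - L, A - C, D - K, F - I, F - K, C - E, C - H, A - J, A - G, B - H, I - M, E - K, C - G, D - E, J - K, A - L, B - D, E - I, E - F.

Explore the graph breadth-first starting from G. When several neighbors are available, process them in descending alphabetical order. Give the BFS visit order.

G, C, A, M, H, E, B, L, J, I, F, K, D

Visit G; enqueue C, A → queue [C, A]
Visit C; enqueue M, H, E, B → queue [A, M, H, E, B]
Visit A; enqueue L, J → queue [M, H, E, B, L, J]
Visit M; enqueue I, F → queue [H, E, B, L, J, I, F]
Visit H → queue [E, B, L, J, I, F]
Visit E; enqueue K, D → queue [B, L, J, I, F, K, D]
Visit B → queue [L, J, I, F, K, D]
Visit L → queue [J, I, F, K, D]
Visit J → queue [I, F, K, D]
Visit I → queue [F, K, D]
Visit F → queue [K, D]
Visit K → queue [D]
Visit D → queue []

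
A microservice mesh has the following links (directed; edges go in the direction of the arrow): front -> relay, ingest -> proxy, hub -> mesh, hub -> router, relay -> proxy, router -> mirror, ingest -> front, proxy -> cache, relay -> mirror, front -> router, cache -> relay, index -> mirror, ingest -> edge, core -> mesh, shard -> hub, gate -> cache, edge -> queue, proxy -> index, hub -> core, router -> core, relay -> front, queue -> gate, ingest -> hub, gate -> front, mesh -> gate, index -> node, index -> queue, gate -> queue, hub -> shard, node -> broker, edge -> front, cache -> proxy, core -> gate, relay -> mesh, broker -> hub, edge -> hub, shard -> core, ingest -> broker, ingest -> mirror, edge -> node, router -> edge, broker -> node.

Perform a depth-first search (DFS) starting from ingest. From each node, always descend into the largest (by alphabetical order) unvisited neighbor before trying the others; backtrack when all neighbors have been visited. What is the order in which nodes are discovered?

Visit ingest
ingest → proxy
proxy → index
index → queue
queue → gate
gate → front
front → router
router → mirror
router → edge
edge → node
node → broker
broker → hub
hub → shard
shard → core
core → mesh
front → relay
gate → cache

ingest proxy index queue gate front router mirror edge node broker hub shard core mesh relay cache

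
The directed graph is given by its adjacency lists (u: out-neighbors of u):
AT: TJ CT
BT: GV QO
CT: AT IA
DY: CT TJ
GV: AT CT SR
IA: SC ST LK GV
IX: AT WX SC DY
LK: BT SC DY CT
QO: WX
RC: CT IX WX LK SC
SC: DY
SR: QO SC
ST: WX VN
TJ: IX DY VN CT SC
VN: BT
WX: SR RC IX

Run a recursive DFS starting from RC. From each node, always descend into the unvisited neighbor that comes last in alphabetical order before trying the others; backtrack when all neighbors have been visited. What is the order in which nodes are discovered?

Visit RC
RC → WX
WX → SR
SR → SC
SC → DY
DY → TJ
TJ → VN
VN → BT
BT → QO
BT → GV
GV → CT
CT → IA
IA → ST
IA → LK
CT → AT
TJ → IX

RC -> WX -> SR -> SC -> DY -> TJ -> VN -> BT -> QO -> GV -> CT -> IA -> ST -> LK -> AT -> IX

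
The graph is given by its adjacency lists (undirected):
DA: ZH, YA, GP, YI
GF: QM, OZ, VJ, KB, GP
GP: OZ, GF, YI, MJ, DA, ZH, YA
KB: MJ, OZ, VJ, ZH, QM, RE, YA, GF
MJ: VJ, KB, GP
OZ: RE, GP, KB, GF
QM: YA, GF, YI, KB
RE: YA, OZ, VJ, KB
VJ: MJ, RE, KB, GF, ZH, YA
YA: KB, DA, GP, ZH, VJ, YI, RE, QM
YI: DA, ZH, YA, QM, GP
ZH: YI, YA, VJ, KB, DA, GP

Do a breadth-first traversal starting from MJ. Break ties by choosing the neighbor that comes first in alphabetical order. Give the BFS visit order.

MJ, GP, KB, VJ, DA, GF, OZ, YA, YI, ZH, QM, RE

Visit MJ; enqueue GP, KB, VJ → queue [GP, KB, VJ]
Visit GP; enqueue DA, GF, OZ, YA, YI, ZH → queue [KB, VJ, DA, GF, OZ, YA, YI, ZH]
Visit KB; enqueue QM, RE → queue [VJ, DA, GF, OZ, YA, YI, ZH, QM, RE]
Visit VJ → queue [DA, GF, OZ, YA, YI, ZH, QM, RE]
Visit DA → queue [GF, OZ, YA, YI, ZH, QM, RE]
Visit GF → queue [OZ, YA, YI, ZH, QM, RE]
Visit OZ → queue [YA, YI, ZH, QM, RE]
Visit YA → queue [YI, ZH, QM, RE]
Visit YI → queue [ZH, QM, RE]
Visit ZH → queue [QM, RE]
Visit QM → queue [RE]
Visit RE → queue []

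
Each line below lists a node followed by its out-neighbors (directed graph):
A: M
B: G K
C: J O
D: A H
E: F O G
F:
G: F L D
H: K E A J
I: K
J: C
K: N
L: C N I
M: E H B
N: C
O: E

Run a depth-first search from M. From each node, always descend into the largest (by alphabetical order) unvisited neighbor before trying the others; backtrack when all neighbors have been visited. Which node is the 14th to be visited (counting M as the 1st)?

Visit M
M → H
H → K
K → N
N → C
C → O
O → E
E → G
G → L
L → I
G → F
G → D
D → A
C → J
M → B

Visit order: M, H, K, N, C, O, E, G, L, I, F, D, A, J, B

J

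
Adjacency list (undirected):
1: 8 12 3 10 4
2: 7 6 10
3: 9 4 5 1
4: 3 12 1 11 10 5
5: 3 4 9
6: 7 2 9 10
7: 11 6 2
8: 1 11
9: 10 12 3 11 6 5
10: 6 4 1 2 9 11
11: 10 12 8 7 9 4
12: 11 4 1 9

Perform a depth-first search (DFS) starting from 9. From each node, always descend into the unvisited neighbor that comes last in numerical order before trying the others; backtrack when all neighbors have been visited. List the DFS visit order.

Visit 9
9 → 12
12 → 11
11 → 10
10 → 6
6 → 7
7 → 2
10 → 4
4 → 5
5 → 3
3 → 1
1 → 8

9 -> 12 -> 11 -> 10 -> 6 -> 7 -> 2 -> 4 -> 5 -> 3 -> 1 -> 8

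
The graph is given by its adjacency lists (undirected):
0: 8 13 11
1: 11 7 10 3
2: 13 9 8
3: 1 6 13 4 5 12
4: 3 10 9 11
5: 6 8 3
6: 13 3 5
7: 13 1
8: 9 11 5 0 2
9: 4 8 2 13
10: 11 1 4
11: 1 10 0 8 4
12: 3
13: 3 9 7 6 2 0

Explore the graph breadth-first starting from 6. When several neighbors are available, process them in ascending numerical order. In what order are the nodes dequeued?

6 -> 3 -> 5 -> 13 -> 1 -> 4 -> 12 -> 8 -> 0 -> 2 -> 7 -> 9 -> 10 -> 11

Visit 6; enqueue 3, 5, 13 → queue [3, 5, 13]
Visit 3; enqueue 1, 4, 12 → queue [5, 13, 1, 4, 12]
Visit 5; enqueue 8 → queue [13, 1, 4, 12, 8]
Visit 13; enqueue 0, 2, 7, 9 → queue [1, 4, 12, 8, 0, 2, 7, 9]
Visit 1; enqueue 10, 11 → queue [4, 12, 8, 0, 2, 7, 9, 10, 11]
Visit 4 → queue [12, 8, 0, 2, 7, 9, 10, 11]
Visit 12 → queue [8, 0, 2, 7, 9, 10, 11]
Visit 8 → queue [0, 2, 7, 9, 10, 11]
Visit 0 → queue [2, 7, 9, 10, 11]
Visit 2 → queue [7, 9, 10, 11]
Visit 7 → queue [9, 10, 11]
Visit 9 → queue [10, 11]
Visit 10 → queue [11]
Visit 11 → queue []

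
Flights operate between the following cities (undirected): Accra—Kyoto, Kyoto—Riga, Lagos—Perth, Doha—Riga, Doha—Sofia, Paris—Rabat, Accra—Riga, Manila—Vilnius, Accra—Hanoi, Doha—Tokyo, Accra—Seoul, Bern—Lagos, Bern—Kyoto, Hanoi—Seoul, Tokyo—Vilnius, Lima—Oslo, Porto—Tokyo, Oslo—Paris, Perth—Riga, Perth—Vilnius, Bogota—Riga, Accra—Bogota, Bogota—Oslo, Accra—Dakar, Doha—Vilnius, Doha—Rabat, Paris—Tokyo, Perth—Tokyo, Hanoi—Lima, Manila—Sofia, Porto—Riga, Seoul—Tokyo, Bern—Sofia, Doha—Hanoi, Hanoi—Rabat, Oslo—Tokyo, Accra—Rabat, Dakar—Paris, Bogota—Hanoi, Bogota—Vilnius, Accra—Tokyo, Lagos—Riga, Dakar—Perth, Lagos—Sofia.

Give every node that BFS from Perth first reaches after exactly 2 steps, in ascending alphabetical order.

Accra, Bern, Bogota, Doha, Kyoto, Manila, Oslo, Paris, Porto, Seoul, Sofia

Level 0: Perth
Level 1: Dakar, Lagos, Riga, Tokyo, Vilnius
Level 2: Accra, Bern, Bogota, Doha, Kyoto, Manila, Oslo, Paris, Porto, Seoul, Sofia
Level 3: Hanoi, Lima, Rabat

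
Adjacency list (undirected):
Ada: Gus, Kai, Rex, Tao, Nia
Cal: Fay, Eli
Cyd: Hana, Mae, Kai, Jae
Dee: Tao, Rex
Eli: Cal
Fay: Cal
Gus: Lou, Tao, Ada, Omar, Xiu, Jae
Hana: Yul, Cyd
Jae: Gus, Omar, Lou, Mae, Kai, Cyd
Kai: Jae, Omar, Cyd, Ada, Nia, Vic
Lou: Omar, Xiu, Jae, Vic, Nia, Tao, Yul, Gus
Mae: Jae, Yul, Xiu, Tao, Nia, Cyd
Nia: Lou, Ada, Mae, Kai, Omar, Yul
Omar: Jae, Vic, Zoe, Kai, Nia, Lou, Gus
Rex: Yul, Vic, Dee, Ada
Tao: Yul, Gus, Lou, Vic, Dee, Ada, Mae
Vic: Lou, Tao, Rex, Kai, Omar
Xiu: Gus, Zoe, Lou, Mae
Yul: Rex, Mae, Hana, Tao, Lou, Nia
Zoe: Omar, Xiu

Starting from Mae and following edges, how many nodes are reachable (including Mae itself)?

BFS from Mae visits: Mae, Jae, Yul, Xiu, Tao, Nia, Cyd, Gus, Omar, Lou, Kai, Rex, Hana, Zoe, Vic, Dee, Ada
Reachable nodes: 17 of 20 total.

17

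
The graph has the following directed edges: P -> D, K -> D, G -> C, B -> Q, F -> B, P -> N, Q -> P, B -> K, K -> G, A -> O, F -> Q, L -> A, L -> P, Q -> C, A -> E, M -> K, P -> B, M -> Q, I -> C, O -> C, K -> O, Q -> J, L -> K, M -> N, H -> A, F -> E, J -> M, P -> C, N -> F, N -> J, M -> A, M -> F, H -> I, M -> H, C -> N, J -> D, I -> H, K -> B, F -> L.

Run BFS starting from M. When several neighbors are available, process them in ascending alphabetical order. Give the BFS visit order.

M A F H K N Q E O B L I D G J C P

Visit M; enqueue A, F, H, K, N, Q → queue [A, F, H, K, N, Q]
Visit A; enqueue E, O → queue [F, H, K, N, Q, E, O]
Visit F; enqueue B, L → queue [H, K, N, Q, E, O, B, L]
Visit H; enqueue I → queue [K, N, Q, E, O, B, L, I]
Visit K; enqueue D, G → queue [N, Q, E, O, B, L, I, D, G]
Visit N; enqueue J → queue [Q, E, O, B, L, I, D, G, J]
Visit Q; enqueue C, P → queue [E, O, B, L, I, D, G, J, C, P]
Visit E → queue [O, B, L, I, D, G, J, C, P]
Visit O → queue [B, L, I, D, G, J, C, P]
Visit B → queue [L, I, D, G, J, C, P]
Visit L → queue [I, D, G, J, C, P]
Visit I → queue [D, G, J, C, P]
Visit D → queue [G, J, C, P]
Visit G → queue [J, C, P]
Visit J → queue [C, P]
Visit C → queue [P]
Visit P → queue []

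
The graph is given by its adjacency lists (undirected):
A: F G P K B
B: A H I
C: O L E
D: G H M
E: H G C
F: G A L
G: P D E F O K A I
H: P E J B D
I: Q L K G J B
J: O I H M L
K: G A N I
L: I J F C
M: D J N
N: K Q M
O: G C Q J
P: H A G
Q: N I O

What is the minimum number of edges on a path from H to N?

3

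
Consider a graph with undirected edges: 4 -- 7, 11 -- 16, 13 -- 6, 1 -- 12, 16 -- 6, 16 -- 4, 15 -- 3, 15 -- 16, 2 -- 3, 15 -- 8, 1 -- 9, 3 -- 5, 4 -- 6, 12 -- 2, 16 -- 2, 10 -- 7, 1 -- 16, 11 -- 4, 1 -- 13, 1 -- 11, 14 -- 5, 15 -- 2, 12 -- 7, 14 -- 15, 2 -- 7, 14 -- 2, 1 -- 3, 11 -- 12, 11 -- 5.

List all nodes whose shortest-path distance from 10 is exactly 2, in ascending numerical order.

2, 4, 12

Level 0: 10
Level 1: 7
Level 2: 2, 4, 12
Level 3: 1, 3, 6, 11, 14, 15, 16
Level 4: 5, 8, 9, 13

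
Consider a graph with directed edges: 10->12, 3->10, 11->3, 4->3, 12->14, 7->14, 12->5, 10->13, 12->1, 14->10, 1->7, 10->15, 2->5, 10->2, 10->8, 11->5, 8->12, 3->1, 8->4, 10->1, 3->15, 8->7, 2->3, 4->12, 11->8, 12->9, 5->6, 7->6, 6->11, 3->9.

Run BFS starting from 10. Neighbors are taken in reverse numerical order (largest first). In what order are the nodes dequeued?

10 15 13 12 8 2 1 14 9 5 7 4 3 6 11

Visit 10; enqueue 15, 13, 12, 8, 2, 1 → queue [15, 13, 12, 8, 2, 1]
Visit 15 → queue [13, 12, 8, 2, 1]
Visit 13 → queue [12, 8, 2, 1]
Visit 12; enqueue 14, 9, 5 → queue [8, 2, 1, 14, 9, 5]
Visit 8; enqueue 7, 4 → queue [2, 1, 14, 9, 5, 7, 4]
Visit 2; enqueue 3 → queue [1, 14, 9, 5, 7, 4, 3]
Visit 1 → queue [14, 9, 5, 7, 4, 3]
Visit 14 → queue [9, 5, 7, 4, 3]
Visit 9 → queue [5, 7, 4, 3]
Visit 5; enqueue 6 → queue [7, 4, 3, 6]
Visit 7 → queue [4, 3, 6]
Visit 4 → queue [3, 6]
Visit 3 → queue [6]
Visit 6; enqueue 11 → queue [11]
Visit 11 → queue []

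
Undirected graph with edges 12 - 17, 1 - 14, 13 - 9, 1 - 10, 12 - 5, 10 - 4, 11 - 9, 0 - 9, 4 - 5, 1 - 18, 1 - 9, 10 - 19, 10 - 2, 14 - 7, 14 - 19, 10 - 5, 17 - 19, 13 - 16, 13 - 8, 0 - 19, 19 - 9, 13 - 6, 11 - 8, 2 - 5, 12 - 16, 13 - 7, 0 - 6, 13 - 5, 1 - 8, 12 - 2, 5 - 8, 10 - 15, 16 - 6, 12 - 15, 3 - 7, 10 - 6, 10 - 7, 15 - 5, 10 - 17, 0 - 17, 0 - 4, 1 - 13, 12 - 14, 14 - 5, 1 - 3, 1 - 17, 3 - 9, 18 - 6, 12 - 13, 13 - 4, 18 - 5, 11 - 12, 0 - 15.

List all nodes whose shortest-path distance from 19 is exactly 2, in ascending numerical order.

1, 2, 3, 4, 5, 6, 7, 11, 12, 13, 15

Level 0: 19
Level 1: 0, 9, 10, 14, 17
Level 2: 1, 2, 3, 4, 5, 6, 7, 11, 12, 13, 15
Level 3: 8, 16, 18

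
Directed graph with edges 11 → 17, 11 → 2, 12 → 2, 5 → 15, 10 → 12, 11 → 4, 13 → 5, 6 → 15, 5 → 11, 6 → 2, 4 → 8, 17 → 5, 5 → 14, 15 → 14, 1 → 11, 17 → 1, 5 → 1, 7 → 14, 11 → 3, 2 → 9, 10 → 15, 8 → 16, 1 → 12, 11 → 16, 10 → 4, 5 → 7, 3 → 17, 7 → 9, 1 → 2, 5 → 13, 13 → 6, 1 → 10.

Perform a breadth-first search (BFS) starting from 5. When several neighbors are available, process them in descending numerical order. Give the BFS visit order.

5 → 15 → 14 → 13 → 11 → 7 → 1 → 6 → 17 → 16 → 4 → 3 → 2 → 9 → 12 → 10 → 8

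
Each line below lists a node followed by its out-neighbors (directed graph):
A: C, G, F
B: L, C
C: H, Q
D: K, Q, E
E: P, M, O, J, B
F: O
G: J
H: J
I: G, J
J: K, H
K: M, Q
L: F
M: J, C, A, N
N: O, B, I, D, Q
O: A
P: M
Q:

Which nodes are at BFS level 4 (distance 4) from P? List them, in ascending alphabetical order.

E, L

Level 0: P
Level 1: M
Level 2: A, C, J, N
Level 3: B, D, F, G, H, I, K, O, Q
Level 4: E, L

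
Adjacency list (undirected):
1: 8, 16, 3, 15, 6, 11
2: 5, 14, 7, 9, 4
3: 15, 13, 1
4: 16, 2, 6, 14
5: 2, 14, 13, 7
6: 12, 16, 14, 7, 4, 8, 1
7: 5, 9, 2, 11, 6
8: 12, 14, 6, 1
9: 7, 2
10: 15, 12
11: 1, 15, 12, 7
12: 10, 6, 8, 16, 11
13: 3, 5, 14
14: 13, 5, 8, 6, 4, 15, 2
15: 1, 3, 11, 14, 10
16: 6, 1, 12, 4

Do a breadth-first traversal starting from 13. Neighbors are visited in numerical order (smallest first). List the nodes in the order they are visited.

Visit 13; enqueue 3, 5, 14 → queue [3, 5, 14]
Visit 3; enqueue 1, 15 → queue [5, 14, 1, 15]
Visit 5; enqueue 2, 7 → queue [14, 1, 15, 2, 7]
Visit 14; enqueue 4, 6, 8 → queue [1, 15, 2, 7, 4, 6, 8]
Visit 1; enqueue 11, 16 → queue [15, 2, 7, 4, 6, 8, 11, 16]
Visit 15; enqueue 10 → queue [2, 7, 4, 6, 8, 11, 16, 10]
Visit 2; enqueue 9 → queue [7, 4, 6, 8, 11, 16, 10, 9]
Visit 7 → queue [4, 6, 8, 11, 16, 10, 9]
Visit 4 → queue [6, 8, 11, 16, 10, 9]
Visit 6; enqueue 12 → queue [8, 11, 16, 10, 9, 12]
Visit 8 → queue [11, 16, 10, 9, 12]
Visit 11 → queue [16, 10, 9, 12]
Visit 16 → queue [10, 9, 12]
Visit 10 → queue [9, 12]
Visit 9 → queue [12]
Visit 12 → queue []

13 3 5 14 1 15 2 7 4 6 8 11 16 10 9 12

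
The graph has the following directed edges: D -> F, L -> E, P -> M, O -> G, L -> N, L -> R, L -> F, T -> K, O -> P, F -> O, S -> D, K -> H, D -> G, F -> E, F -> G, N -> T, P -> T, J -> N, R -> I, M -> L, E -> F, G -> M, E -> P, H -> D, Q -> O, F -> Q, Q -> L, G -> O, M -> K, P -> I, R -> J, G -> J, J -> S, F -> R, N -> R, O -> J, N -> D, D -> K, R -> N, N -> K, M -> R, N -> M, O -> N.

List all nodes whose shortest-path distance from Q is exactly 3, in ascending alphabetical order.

D, I, K, M, S, T

Level 0: Q
Level 1: L, O
Level 2: E, F, G, J, N, P, R
Level 3: D, I, K, M, S, T
Level 4: H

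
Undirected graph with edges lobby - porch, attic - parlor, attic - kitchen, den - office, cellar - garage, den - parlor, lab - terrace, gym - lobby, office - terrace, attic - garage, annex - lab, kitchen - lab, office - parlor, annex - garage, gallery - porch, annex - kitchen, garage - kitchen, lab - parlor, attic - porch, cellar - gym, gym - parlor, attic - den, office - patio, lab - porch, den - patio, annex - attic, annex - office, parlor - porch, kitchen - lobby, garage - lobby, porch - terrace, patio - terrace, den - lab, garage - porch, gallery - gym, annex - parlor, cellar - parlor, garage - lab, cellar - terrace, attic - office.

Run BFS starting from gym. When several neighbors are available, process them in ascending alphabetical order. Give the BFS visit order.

gym -> cellar -> gallery -> lobby -> parlor -> garage -> terrace -> porch -> kitchen -> annex -> attic -> den -> lab -> office -> patio

Visit gym; enqueue cellar, gallery, lobby, parlor → queue [cellar, gallery, lobby, parlor]
Visit cellar; enqueue garage, terrace → queue [gallery, lobby, parlor, garage, terrace]
Visit gallery; enqueue porch → queue [lobby, parlor, garage, terrace, porch]
Visit lobby; enqueue kitchen → queue [parlor, garage, terrace, porch, kitchen]
Visit parlor; enqueue annex, attic, den, lab, office → queue [garage, terrace, porch, kitchen, annex, attic, den, lab, office]
Visit garage → queue [terrace, porch, kitchen, annex, attic, den, lab, office]
Visit terrace; enqueue patio → queue [porch, kitchen, annex, attic, den, lab, office, patio]
Visit porch → queue [kitchen, annex, attic, den, lab, office, patio]
Visit kitchen → queue [annex, attic, den, lab, office, patio]
Visit annex → queue [attic, den, lab, office, patio]
Visit attic → queue [den, lab, office, patio]
Visit den → queue [lab, office, patio]
Visit lab → queue [office, patio]
Visit office → queue [patio]
Visit patio → queue []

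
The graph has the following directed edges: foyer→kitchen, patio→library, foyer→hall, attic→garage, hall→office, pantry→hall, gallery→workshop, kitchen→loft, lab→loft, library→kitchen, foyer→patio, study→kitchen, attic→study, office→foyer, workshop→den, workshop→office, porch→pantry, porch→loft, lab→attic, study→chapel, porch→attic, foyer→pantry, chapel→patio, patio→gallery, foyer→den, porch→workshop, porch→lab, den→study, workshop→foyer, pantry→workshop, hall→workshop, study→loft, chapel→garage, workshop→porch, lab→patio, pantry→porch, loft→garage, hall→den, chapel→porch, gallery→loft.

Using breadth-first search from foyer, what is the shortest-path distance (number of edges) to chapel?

Level 0: foyer
Level 1: den, hall, kitchen, pantry, patio
Level 2: gallery, library, loft, office, porch, study, workshop
Level 3: attic, chapel, garage, lab
chapel first appears at level 3.

3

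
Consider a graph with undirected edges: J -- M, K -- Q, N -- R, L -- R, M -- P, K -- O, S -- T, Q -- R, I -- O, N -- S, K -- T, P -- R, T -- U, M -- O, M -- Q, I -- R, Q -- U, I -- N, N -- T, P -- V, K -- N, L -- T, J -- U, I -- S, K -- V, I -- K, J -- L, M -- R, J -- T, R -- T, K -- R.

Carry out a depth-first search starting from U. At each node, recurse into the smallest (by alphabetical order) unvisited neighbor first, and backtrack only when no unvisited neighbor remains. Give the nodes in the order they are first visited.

Visit U
U → J
J → L
L → R
R → I
I → K
K → N
N → S
S → T
K → O
O → M
M → P
P → V
M → Q

U → J → L → R → I → K → N → S → T → O → M → P → V → Q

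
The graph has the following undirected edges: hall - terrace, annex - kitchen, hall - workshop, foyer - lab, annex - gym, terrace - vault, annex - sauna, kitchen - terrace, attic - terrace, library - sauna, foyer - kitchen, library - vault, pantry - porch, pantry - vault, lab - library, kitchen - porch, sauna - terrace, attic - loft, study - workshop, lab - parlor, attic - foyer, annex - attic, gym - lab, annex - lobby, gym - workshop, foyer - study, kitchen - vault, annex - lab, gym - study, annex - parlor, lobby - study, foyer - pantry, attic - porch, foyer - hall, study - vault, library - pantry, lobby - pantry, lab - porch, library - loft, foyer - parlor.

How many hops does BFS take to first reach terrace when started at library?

Level 0: library
Level 1: lab, loft, pantry, sauna, vault
Level 2: annex, attic, foyer, gym, kitchen, lobby, parlor, porch, study, terrace
Level 3: hall, workshop
terrace first appears at level 2.

2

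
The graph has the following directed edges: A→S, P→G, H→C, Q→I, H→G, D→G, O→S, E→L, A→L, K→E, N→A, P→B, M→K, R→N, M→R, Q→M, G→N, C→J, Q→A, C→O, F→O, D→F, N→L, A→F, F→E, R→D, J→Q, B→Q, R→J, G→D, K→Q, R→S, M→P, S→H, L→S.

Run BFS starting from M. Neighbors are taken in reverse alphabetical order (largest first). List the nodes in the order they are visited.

Visit M; enqueue R, P, K → queue [R, P, K]
Visit R; enqueue S, N, J, D → queue [P, K, S, N, J, D]
Visit P; enqueue G, B → queue [K, S, N, J, D, G, B]
Visit K; enqueue Q, E → queue [S, N, J, D, G, B, Q, E]
Visit S; enqueue H → queue [N, J, D, G, B, Q, E, H]
Visit N; enqueue L, A → queue [J, D, G, B, Q, E, H, L, A]
Visit J → queue [D, G, B, Q, E, H, L, A]
Visit D; enqueue F → queue [G, B, Q, E, H, L, A, F]
Visit G → queue [B, Q, E, H, L, A, F]
Visit B → queue [Q, E, H, L, A, F]
Visit Q; enqueue I → queue [E, H, L, A, F, I]
Visit E → queue [H, L, A, F, I]
Visit H; enqueue C → queue [L, A, F, I, C]
Visit L → queue [A, F, I, C]
Visit A → queue [F, I, C]
Visit F; enqueue O → queue [I, C, O]
Visit I → queue [C, O]
Visit C → queue [O]
Visit O → queue []

M, R, P, K, S, N, J, D, G, B, Q, E, H, L, A, F, I, C, O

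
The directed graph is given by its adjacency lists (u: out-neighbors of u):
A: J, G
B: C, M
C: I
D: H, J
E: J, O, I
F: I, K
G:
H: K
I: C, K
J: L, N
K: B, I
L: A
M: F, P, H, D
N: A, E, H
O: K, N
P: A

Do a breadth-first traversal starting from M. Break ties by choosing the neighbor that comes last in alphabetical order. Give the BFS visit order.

Visit M; enqueue P, H, F, D → queue [P, H, F, D]
Visit P; enqueue A → queue [H, F, D, A]
Visit H; enqueue K → queue [F, D, A, K]
Visit F; enqueue I → queue [D, A, K, I]
Visit D; enqueue J → queue [A, K, I, J]
Visit A; enqueue G → queue [K, I, J, G]
Visit K; enqueue B → queue [I, J, G, B]
Visit I; enqueue C → queue [J, G, B, C]
Visit J; enqueue N, L → queue [G, B, C, N, L]
Visit G → queue [B, C, N, L]
Visit B → queue [C, N, L]
Visit C → queue [N, L]
Visit N; enqueue E → queue [L, E]
Visit L → queue [E]
Visit E; enqueue O → queue [O]
Visit O → queue []

M P H F D A K I J G B C N L E O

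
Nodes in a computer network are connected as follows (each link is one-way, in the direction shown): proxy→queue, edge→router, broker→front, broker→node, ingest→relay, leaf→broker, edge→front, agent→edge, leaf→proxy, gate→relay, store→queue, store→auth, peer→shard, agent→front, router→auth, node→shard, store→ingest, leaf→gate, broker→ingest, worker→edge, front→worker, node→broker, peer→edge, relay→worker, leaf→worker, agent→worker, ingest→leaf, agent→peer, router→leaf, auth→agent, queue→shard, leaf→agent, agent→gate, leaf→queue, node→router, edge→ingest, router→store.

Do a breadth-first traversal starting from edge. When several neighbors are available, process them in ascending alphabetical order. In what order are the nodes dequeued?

edge → front → ingest → router → worker → leaf → relay → auth → store → agent → broker → gate → proxy → queue → peer → node → shard

Visit edge; enqueue front, ingest, router → queue [front, ingest, router]
Visit front; enqueue worker → queue [ingest, router, worker]
Visit ingest; enqueue leaf, relay → queue [router, worker, leaf, relay]
Visit router; enqueue auth, store → queue [worker, leaf, relay, auth, store]
Visit worker → queue [leaf, relay, auth, store]
Visit leaf; enqueue agent, broker, gate, proxy, queue → queue [relay, auth, store, agent, broker, gate, proxy, queue]
Visit relay → queue [auth, store, agent, broker, gate, proxy, queue]
Visit auth → queue [store, agent, broker, gate, proxy, queue]
Visit store → queue [agent, broker, gate, proxy, queue]
Visit agent; enqueue peer → queue [broker, gate, proxy, queue, peer]
Visit broker; enqueue node → queue [gate, proxy, queue, peer, node]
Visit gate → queue [proxy, queue, peer, node]
Visit proxy → queue [queue, peer, node]
Visit queue; enqueue shard → queue [peer, node, shard]
Visit peer → queue [node, shard]
Visit node → queue [shard]
Visit shard → queue []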